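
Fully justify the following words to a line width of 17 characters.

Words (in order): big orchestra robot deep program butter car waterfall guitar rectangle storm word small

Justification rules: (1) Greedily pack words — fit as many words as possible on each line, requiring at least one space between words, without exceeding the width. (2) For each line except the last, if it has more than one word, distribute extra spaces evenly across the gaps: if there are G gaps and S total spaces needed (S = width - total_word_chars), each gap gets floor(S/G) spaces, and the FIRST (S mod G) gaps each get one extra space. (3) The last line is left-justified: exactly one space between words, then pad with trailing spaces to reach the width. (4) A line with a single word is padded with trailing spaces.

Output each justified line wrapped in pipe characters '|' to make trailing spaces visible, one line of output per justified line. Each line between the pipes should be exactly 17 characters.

Answer: |big     orchestra|
|robot        deep|
|program    butter|
|car     waterfall|
|guitar  rectangle|
|storm word small |

Derivation:
Line 1: ['big', 'orchestra'] (min_width=13, slack=4)
Line 2: ['robot', 'deep'] (min_width=10, slack=7)
Line 3: ['program', 'butter'] (min_width=14, slack=3)
Line 4: ['car', 'waterfall'] (min_width=13, slack=4)
Line 5: ['guitar', 'rectangle'] (min_width=16, slack=1)
Line 6: ['storm', 'word', 'small'] (min_width=16, slack=1)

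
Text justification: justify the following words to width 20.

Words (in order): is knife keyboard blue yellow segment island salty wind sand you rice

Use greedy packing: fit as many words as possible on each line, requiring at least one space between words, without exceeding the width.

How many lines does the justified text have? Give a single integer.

Answer: 4

Derivation:
Line 1: ['is', 'knife', 'keyboard'] (min_width=17, slack=3)
Line 2: ['blue', 'yellow', 'segment'] (min_width=19, slack=1)
Line 3: ['island', 'salty', 'wind'] (min_width=17, slack=3)
Line 4: ['sand', 'you', 'rice'] (min_width=13, slack=7)
Total lines: 4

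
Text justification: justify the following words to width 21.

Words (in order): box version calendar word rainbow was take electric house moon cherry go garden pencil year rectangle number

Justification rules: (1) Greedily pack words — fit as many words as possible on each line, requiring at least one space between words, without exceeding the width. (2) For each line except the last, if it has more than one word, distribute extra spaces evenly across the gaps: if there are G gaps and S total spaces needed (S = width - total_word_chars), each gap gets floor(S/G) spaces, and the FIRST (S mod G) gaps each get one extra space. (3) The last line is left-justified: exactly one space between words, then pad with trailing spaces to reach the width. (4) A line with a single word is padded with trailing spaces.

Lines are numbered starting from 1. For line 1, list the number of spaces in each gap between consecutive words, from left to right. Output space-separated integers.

Answer: 2 1

Derivation:
Line 1: ['box', 'version', 'calendar'] (min_width=20, slack=1)
Line 2: ['word', 'rainbow', 'was', 'take'] (min_width=21, slack=0)
Line 3: ['electric', 'house', 'moon'] (min_width=19, slack=2)
Line 4: ['cherry', 'go', 'garden'] (min_width=16, slack=5)
Line 5: ['pencil', 'year', 'rectangle'] (min_width=21, slack=0)
Line 6: ['number'] (min_width=6, slack=15)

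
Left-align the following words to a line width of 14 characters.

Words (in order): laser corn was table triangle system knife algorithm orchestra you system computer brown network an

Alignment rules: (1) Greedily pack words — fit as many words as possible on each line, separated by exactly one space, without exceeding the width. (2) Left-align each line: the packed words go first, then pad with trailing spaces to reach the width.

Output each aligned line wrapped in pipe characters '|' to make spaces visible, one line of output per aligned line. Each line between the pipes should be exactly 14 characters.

Answer: |laser corn was|
|table triangle|
|system knife  |
|algorithm     |
|orchestra you |
|system        |
|computer brown|
|network an    |

Derivation:
Line 1: ['laser', 'corn', 'was'] (min_width=14, slack=0)
Line 2: ['table', 'triangle'] (min_width=14, slack=0)
Line 3: ['system', 'knife'] (min_width=12, slack=2)
Line 4: ['algorithm'] (min_width=9, slack=5)
Line 5: ['orchestra', 'you'] (min_width=13, slack=1)
Line 6: ['system'] (min_width=6, slack=8)
Line 7: ['computer', 'brown'] (min_width=14, slack=0)
Line 8: ['network', 'an'] (min_width=10, slack=4)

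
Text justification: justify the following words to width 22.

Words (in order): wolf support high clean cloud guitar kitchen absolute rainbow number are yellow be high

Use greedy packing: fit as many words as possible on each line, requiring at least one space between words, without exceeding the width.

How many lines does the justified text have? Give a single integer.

Answer: 5

Derivation:
Line 1: ['wolf', 'support', 'high'] (min_width=17, slack=5)
Line 2: ['clean', 'cloud', 'guitar'] (min_width=18, slack=4)
Line 3: ['kitchen', 'absolute'] (min_width=16, slack=6)
Line 4: ['rainbow', 'number', 'are'] (min_width=18, slack=4)
Line 5: ['yellow', 'be', 'high'] (min_width=14, slack=8)
Total lines: 5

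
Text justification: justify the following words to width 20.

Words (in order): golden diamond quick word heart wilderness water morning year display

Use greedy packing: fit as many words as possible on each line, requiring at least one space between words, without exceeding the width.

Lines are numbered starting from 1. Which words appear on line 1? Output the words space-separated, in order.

Answer: golden diamond quick

Derivation:
Line 1: ['golden', 'diamond', 'quick'] (min_width=20, slack=0)
Line 2: ['word', 'heart'] (min_width=10, slack=10)
Line 3: ['wilderness', 'water'] (min_width=16, slack=4)
Line 4: ['morning', 'year', 'display'] (min_width=20, slack=0)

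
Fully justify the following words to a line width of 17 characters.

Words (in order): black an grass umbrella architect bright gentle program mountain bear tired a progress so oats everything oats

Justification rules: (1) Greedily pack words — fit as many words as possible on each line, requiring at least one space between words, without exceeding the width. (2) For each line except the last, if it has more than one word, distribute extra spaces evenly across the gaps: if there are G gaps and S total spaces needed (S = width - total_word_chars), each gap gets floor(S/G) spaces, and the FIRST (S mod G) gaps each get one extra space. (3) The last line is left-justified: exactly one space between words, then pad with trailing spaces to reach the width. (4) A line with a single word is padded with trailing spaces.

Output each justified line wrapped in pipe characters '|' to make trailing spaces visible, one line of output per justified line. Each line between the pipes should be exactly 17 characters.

Answer: |black   an  grass|
|umbrella         |
|architect  bright|
|gentle    program|
|mountain     bear|
|tired  a progress|
|so           oats|
|everything oats  |

Derivation:
Line 1: ['black', 'an', 'grass'] (min_width=14, slack=3)
Line 2: ['umbrella'] (min_width=8, slack=9)
Line 3: ['architect', 'bright'] (min_width=16, slack=1)
Line 4: ['gentle', 'program'] (min_width=14, slack=3)
Line 5: ['mountain', 'bear'] (min_width=13, slack=4)
Line 6: ['tired', 'a', 'progress'] (min_width=16, slack=1)
Line 7: ['so', 'oats'] (min_width=7, slack=10)
Line 8: ['everything', 'oats'] (min_width=15, slack=2)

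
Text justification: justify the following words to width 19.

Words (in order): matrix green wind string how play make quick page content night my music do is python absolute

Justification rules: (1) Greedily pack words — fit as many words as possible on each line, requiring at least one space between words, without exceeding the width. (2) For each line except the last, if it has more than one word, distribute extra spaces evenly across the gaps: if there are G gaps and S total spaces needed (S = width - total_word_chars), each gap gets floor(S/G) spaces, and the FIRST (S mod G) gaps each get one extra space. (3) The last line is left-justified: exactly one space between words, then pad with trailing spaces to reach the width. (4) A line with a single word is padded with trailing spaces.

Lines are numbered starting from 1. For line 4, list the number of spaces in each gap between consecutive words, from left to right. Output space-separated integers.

Line 1: ['matrix', 'green', 'wind'] (min_width=17, slack=2)
Line 2: ['string', 'how', 'play'] (min_width=15, slack=4)
Line 3: ['make', 'quick', 'page'] (min_width=15, slack=4)
Line 4: ['content', 'night', 'my'] (min_width=16, slack=3)
Line 5: ['music', 'do', 'is', 'python'] (min_width=18, slack=1)
Line 6: ['absolute'] (min_width=8, slack=11)

Answer: 3 2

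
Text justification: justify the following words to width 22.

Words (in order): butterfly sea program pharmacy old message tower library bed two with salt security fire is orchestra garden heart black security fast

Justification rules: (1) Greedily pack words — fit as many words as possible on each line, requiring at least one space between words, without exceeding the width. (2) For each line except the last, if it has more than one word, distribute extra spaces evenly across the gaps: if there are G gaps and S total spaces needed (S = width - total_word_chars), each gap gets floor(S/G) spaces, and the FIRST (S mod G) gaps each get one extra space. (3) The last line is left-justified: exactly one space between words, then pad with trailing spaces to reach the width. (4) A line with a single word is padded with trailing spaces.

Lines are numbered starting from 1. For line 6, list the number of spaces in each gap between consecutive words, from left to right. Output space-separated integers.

Answer: 3 3

Derivation:
Line 1: ['butterfly', 'sea', 'program'] (min_width=21, slack=1)
Line 2: ['pharmacy', 'old', 'message'] (min_width=20, slack=2)
Line 3: ['tower', 'library', 'bed', 'two'] (min_width=21, slack=1)
Line 4: ['with', 'salt', 'security'] (min_width=18, slack=4)
Line 5: ['fire', 'is', 'orchestra'] (min_width=17, slack=5)
Line 6: ['garden', 'heart', 'black'] (min_width=18, slack=4)
Line 7: ['security', 'fast'] (min_width=13, slack=9)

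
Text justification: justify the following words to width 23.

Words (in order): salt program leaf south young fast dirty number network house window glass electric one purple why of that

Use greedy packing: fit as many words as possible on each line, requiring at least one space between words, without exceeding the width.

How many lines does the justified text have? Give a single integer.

Line 1: ['salt', 'program', 'leaf', 'south'] (min_width=23, slack=0)
Line 2: ['young', 'fast', 'dirty', 'number'] (min_width=23, slack=0)
Line 3: ['network', 'house', 'window'] (min_width=20, slack=3)
Line 4: ['glass', 'electric', 'one'] (min_width=18, slack=5)
Line 5: ['purple', 'why', 'of', 'that'] (min_width=18, slack=5)
Total lines: 5

Answer: 5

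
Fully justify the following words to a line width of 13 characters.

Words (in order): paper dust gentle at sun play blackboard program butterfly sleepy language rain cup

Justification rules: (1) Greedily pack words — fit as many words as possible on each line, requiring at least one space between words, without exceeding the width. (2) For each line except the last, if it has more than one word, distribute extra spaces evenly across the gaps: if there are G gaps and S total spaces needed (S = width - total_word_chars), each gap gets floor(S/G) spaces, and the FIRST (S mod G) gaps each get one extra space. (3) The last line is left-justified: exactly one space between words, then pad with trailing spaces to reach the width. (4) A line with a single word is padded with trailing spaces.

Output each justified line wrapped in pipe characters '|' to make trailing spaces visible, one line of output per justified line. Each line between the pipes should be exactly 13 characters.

Answer: |paper    dust|
|gentle at sun|
|play         |
|blackboard   |
|program      |
|butterfly    |
|sleepy       |
|language rain|
|cup          |

Derivation:
Line 1: ['paper', 'dust'] (min_width=10, slack=3)
Line 2: ['gentle', 'at', 'sun'] (min_width=13, slack=0)
Line 3: ['play'] (min_width=4, slack=9)
Line 4: ['blackboard'] (min_width=10, slack=3)
Line 5: ['program'] (min_width=7, slack=6)
Line 6: ['butterfly'] (min_width=9, slack=4)
Line 7: ['sleepy'] (min_width=6, slack=7)
Line 8: ['language', 'rain'] (min_width=13, slack=0)
Line 9: ['cup'] (min_width=3, slack=10)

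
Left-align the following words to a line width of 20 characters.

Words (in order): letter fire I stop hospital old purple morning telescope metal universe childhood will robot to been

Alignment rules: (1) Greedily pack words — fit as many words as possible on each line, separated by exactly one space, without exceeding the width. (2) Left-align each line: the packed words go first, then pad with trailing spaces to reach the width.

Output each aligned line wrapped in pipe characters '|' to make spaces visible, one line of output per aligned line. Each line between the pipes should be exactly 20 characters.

Answer: |letter fire I stop  |
|hospital old purple |
|morning telescope   |
|metal universe      |
|childhood will robot|
|to been             |

Derivation:
Line 1: ['letter', 'fire', 'I', 'stop'] (min_width=18, slack=2)
Line 2: ['hospital', 'old', 'purple'] (min_width=19, slack=1)
Line 3: ['morning', 'telescope'] (min_width=17, slack=3)
Line 4: ['metal', 'universe'] (min_width=14, slack=6)
Line 5: ['childhood', 'will', 'robot'] (min_width=20, slack=0)
Line 6: ['to', 'been'] (min_width=7, slack=13)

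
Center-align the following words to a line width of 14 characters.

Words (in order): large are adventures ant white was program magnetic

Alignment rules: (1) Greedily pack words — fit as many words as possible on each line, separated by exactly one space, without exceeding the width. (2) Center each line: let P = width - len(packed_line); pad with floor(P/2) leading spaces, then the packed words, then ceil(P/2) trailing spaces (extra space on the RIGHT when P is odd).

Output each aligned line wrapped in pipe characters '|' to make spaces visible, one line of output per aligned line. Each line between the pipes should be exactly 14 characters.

Line 1: ['large', 'are'] (min_width=9, slack=5)
Line 2: ['adventures', 'ant'] (min_width=14, slack=0)
Line 3: ['white', 'was'] (min_width=9, slack=5)
Line 4: ['program'] (min_width=7, slack=7)
Line 5: ['magnetic'] (min_width=8, slack=6)

Answer: |  large are   |
|adventures ant|
|  white was   |
|   program    |
|   magnetic   |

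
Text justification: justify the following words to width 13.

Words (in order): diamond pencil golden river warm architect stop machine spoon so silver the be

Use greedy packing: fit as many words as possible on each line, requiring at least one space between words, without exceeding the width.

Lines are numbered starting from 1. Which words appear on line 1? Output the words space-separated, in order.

Line 1: ['diamond'] (min_width=7, slack=6)
Line 2: ['pencil', 'golden'] (min_width=13, slack=0)
Line 3: ['river', 'warm'] (min_width=10, slack=3)
Line 4: ['architect'] (min_width=9, slack=4)
Line 5: ['stop', 'machine'] (min_width=12, slack=1)
Line 6: ['spoon', 'so'] (min_width=8, slack=5)
Line 7: ['silver', 'the', 'be'] (min_width=13, slack=0)

Answer: diamond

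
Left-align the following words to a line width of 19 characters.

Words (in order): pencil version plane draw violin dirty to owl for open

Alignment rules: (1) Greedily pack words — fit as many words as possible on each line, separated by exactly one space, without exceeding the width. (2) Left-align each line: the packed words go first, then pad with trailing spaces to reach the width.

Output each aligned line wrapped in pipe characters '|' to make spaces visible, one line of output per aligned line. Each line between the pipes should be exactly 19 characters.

Line 1: ['pencil', 'version'] (min_width=14, slack=5)
Line 2: ['plane', 'draw', 'violin'] (min_width=17, slack=2)
Line 3: ['dirty', 'to', 'owl', 'for'] (min_width=16, slack=3)
Line 4: ['open'] (min_width=4, slack=15)

Answer: |pencil version     |
|plane draw violin  |
|dirty to owl for   |
|open               |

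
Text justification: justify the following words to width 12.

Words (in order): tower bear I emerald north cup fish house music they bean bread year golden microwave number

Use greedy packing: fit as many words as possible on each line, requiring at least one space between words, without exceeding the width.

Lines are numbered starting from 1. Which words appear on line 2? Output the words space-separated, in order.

Line 1: ['tower', 'bear', 'I'] (min_width=12, slack=0)
Line 2: ['emerald'] (min_width=7, slack=5)
Line 3: ['north', 'cup'] (min_width=9, slack=3)
Line 4: ['fish', 'house'] (min_width=10, slack=2)
Line 5: ['music', 'they'] (min_width=10, slack=2)
Line 6: ['bean', 'bread'] (min_width=10, slack=2)
Line 7: ['year', 'golden'] (min_width=11, slack=1)
Line 8: ['microwave'] (min_width=9, slack=3)
Line 9: ['number'] (min_width=6, slack=6)

Answer: emerald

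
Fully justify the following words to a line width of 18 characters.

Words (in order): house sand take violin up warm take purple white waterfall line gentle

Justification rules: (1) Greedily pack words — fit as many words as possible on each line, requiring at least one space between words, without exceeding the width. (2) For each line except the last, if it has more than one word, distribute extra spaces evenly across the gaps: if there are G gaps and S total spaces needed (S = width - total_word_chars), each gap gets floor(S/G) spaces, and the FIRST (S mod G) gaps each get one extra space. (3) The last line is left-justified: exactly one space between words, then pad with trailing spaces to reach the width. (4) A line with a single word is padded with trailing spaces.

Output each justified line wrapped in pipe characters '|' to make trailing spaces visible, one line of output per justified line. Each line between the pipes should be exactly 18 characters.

Line 1: ['house', 'sand', 'take'] (min_width=15, slack=3)
Line 2: ['violin', 'up', 'warm'] (min_width=14, slack=4)
Line 3: ['take', 'purple', 'white'] (min_width=17, slack=1)
Line 4: ['waterfall', 'line'] (min_width=14, slack=4)
Line 5: ['gentle'] (min_width=6, slack=12)

Answer: |house   sand  take|
|violin   up   warm|
|take  purple white|
|waterfall     line|
|gentle            |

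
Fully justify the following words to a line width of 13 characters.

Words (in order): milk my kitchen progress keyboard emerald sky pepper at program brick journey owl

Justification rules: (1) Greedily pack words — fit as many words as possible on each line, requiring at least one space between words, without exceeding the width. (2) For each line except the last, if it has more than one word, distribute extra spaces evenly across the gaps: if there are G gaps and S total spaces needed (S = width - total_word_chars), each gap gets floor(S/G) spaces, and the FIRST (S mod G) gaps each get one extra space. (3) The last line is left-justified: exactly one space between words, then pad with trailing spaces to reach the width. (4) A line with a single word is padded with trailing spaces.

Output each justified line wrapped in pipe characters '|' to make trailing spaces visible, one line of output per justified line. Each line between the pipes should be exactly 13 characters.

Answer: |milk       my|
|kitchen      |
|progress     |
|keyboard     |
|emerald   sky|
|pepper     at|
|program brick|
|journey owl  |

Derivation:
Line 1: ['milk', 'my'] (min_width=7, slack=6)
Line 2: ['kitchen'] (min_width=7, slack=6)
Line 3: ['progress'] (min_width=8, slack=5)
Line 4: ['keyboard'] (min_width=8, slack=5)
Line 5: ['emerald', 'sky'] (min_width=11, slack=2)
Line 6: ['pepper', 'at'] (min_width=9, slack=4)
Line 7: ['program', 'brick'] (min_width=13, slack=0)
Line 8: ['journey', 'owl'] (min_width=11, slack=2)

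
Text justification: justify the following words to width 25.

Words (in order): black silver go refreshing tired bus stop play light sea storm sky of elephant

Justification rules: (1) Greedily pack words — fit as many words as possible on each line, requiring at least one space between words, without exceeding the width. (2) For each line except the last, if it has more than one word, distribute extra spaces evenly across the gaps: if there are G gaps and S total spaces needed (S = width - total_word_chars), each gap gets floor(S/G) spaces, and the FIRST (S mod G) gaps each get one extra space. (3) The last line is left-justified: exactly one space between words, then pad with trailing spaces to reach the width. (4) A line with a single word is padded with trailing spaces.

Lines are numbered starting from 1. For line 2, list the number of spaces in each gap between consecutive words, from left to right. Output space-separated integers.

Line 1: ['black', 'silver', 'go'] (min_width=15, slack=10)
Line 2: ['refreshing', 'tired', 'bus', 'stop'] (min_width=25, slack=0)
Line 3: ['play', 'light', 'sea', 'storm', 'sky'] (min_width=24, slack=1)
Line 4: ['of', 'elephant'] (min_width=11, slack=14)

Answer: 1 1 1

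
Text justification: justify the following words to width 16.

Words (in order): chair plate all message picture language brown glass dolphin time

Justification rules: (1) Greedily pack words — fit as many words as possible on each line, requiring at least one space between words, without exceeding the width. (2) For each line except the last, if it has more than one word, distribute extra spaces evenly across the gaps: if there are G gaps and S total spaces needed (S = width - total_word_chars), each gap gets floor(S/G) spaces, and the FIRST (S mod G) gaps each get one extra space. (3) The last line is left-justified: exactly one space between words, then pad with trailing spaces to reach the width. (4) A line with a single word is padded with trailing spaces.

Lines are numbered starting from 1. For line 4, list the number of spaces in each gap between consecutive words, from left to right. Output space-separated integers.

Line 1: ['chair', 'plate', 'all'] (min_width=15, slack=1)
Line 2: ['message', 'picture'] (min_width=15, slack=1)
Line 3: ['language', 'brown'] (min_width=14, slack=2)
Line 4: ['glass', 'dolphin'] (min_width=13, slack=3)
Line 5: ['time'] (min_width=4, slack=12)

Answer: 4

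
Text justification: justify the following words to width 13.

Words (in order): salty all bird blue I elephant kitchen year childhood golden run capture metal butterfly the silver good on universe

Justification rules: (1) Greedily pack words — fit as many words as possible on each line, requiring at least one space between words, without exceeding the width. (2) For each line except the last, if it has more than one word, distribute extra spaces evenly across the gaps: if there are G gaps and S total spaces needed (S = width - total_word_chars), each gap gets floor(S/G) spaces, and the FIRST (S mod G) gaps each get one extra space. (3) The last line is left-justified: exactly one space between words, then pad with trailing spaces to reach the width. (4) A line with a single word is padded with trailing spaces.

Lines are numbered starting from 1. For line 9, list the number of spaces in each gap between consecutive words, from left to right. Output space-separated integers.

Line 1: ['salty', 'all'] (min_width=9, slack=4)
Line 2: ['bird', 'blue', 'I'] (min_width=11, slack=2)
Line 3: ['elephant'] (min_width=8, slack=5)
Line 4: ['kitchen', 'year'] (min_width=12, slack=1)
Line 5: ['childhood'] (min_width=9, slack=4)
Line 6: ['golden', 'run'] (min_width=10, slack=3)
Line 7: ['capture', 'metal'] (min_width=13, slack=0)
Line 8: ['butterfly', 'the'] (min_width=13, slack=0)
Line 9: ['silver', 'good'] (min_width=11, slack=2)
Line 10: ['on', 'universe'] (min_width=11, slack=2)

Answer: 3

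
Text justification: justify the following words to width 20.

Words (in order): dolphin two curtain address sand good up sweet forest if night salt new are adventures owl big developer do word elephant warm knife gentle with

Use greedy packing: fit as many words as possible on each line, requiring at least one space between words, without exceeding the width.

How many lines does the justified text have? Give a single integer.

Answer: 8

Derivation:
Line 1: ['dolphin', 'two', 'curtain'] (min_width=19, slack=1)
Line 2: ['address', 'sand', 'good', 'up'] (min_width=20, slack=0)
Line 3: ['sweet', 'forest', 'if'] (min_width=15, slack=5)
Line 4: ['night', 'salt', 'new', 'are'] (min_width=18, slack=2)
Line 5: ['adventures', 'owl', 'big'] (min_width=18, slack=2)
Line 6: ['developer', 'do', 'word'] (min_width=17, slack=3)
Line 7: ['elephant', 'warm', 'knife'] (min_width=19, slack=1)
Line 8: ['gentle', 'with'] (min_width=11, slack=9)
Total lines: 8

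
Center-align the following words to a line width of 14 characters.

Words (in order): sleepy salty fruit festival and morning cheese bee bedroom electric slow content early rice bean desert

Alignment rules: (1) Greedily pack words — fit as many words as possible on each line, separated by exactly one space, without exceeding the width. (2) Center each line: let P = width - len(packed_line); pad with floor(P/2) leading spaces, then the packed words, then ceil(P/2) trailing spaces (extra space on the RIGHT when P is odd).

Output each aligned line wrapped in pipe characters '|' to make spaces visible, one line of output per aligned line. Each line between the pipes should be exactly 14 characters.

Answer: | sleepy salty |
|fruit festival|
| and morning  |
|  cheese bee  |
|   bedroom    |
|electric slow |
|content early |
|  rice bean   |
|    desert    |

Derivation:
Line 1: ['sleepy', 'salty'] (min_width=12, slack=2)
Line 2: ['fruit', 'festival'] (min_width=14, slack=0)
Line 3: ['and', 'morning'] (min_width=11, slack=3)
Line 4: ['cheese', 'bee'] (min_width=10, slack=4)
Line 5: ['bedroom'] (min_width=7, slack=7)
Line 6: ['electric', 'slow'] (min_width=13, slack=1)
Line 7: ['content', 'early'] (min_width=13, slack=1)
Line 8: ['rice', 'bean'] (min_width=9, slack=5)
Line 9: ['desert'] (min_width=6, slack=8)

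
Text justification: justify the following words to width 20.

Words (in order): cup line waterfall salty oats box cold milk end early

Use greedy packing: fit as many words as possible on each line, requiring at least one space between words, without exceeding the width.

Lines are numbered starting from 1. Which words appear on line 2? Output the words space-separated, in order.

Answer: salty oats box cold

Derivation:
Line 1: ['cup', 'line', 'waterfall'] (min_width=18, slack=2)
Line 2: ['salty', 'oats', 'box', 'cold'] (min_width=19, slack=1)
Line 3: ['milk', 'end', 'early'] (min_width=14, slack=6)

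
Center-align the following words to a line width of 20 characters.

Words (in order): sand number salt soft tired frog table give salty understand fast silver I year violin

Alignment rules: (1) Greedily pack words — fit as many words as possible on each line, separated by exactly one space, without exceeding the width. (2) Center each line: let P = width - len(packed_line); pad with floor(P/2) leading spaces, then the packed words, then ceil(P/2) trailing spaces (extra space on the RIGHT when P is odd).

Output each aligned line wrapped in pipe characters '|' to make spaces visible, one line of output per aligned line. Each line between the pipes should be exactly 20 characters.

Answer: |  sand number salt  |
|  soft tired frog   |
|  table give salty  |
|  understand fast   |
|silver I year violin|

Derivation:
Line 1: ['sand', 'number', 'salt'] (min_width=16, slack=4)
Line 2: ['soft', 'tired', 'frog'] (min_width=15, slack=5)
Line 3: ['table', 'give', 'salty'] (min_width=16, slack=4)
Line 4: ['understand', 'fast'] (min_width=15, slack=5)
Line 5: ['silver', 'I', 'year', 'violin'] (min_width=20, slack=0)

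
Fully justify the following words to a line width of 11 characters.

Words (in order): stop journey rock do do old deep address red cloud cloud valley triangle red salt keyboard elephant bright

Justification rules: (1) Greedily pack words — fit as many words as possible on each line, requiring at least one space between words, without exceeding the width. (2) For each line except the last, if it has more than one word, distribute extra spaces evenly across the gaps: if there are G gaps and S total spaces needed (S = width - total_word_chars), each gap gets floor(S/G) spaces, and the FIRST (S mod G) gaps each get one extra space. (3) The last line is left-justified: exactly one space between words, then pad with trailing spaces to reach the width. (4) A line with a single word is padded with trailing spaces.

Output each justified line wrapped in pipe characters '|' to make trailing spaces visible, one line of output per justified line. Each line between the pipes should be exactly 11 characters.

Line 1: ['stop'] (min_width=4, slack=7)
Line 2: ['journey'] (min_width=7, slack=4)
Line 3: ['rock', 'do', 'do'] (min_width=10, slack=1)
Line 4: ['old', 'deep'] (min_width=8, slack=3)
Line 5: ['address', 'red'] (min_width=11, slack=0)
Line 6: ['cloud', 'cloud'] (min_width=11, slack=0)
Line 7: ['valley'] (min_width=6, slack=5)
Line 8: ['triangle'] (min_width=8, slack=3)
Line 9: ['red', 'salt'] (min_width=8, slack=3)
Line 10: ['keyboard'] (min_width=8, slack=3)
Line 11: ['elephant'] (min_width=8, slack=3)
Line 12: ['bright'] (min_width=6, slack=5)

Answer: |stop       |
|journey    |
|rock  do do|
|old    deep|
|address red|
|cloud cloud|
|valley     |
|triangle   |
|red    salt|
|keyboard   |
|elephant   |
|bright     |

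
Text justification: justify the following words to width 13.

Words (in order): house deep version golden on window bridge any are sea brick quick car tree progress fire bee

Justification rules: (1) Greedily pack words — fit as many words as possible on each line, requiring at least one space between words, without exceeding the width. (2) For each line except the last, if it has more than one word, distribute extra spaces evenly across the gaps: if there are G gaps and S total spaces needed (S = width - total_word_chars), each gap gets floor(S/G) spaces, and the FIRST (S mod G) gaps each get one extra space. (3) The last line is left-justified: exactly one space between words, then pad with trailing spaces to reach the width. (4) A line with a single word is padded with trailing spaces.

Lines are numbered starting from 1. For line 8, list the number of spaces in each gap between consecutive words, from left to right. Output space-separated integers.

Answer: 1

Derivation:
Line 1: ['house', 'deep'] (min_width=10, slack=3)
Line 2: ['version'] (min_width=7, slack=6)
Line 3: ['golden', 'on'] (min_width=9, slack=4)
Line 4: ['window', 'bridge'] (min_width=13, slack=0)
Line 5: ['any', 'are', 'sea'] (min_width=11, slack=2)
Line 6: ['brick', 'quick'] (min_width=11, slack=2)
Line 7: ['car', 'tree'] (min_width=8, slack=5)
Line 8: ['progress', 'fire'] (min_width=13, slack=0)
Line 9: ['bee'] (min_width=3, slack=10)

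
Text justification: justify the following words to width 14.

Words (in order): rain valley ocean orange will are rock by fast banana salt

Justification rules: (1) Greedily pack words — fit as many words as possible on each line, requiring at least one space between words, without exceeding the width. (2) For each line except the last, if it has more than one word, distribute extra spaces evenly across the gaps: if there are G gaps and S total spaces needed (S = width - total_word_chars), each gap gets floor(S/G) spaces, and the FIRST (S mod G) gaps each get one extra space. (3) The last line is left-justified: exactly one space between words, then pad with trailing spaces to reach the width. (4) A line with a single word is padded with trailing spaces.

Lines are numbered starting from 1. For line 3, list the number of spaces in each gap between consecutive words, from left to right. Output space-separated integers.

Line 1: ['rain', 'valley'] (min_width=11, slack=3)
Line 2: ['ocean', 'orange'] (min_width=12, slack=2)
Line 3: ['will', 'are', 'rock'] (min_width=13, slack=1)
Line 4: ['by', 'fast', 'banana'] (min_width=14, slack=0)
Line 5: ['salt'] (min_width=4, slack=10)

Answer: 2 1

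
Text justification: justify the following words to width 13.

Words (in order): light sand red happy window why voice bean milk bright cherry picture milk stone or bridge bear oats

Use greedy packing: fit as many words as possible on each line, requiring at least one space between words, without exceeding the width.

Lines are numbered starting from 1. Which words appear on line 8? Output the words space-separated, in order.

Line 1: ['light', 'sand'] (min_width=10, slack=3)
Line 2: ['red', 'happy'] (min_width=9, slack=4)
Line 3: ['window', 'why'] (min_width=10, slack=3)
Line 4: ['voice', 'bean'] (min_width=10, slack=3)
Line 5: ['milk', 'bright'] (min_width=11, slack=2)
Line 6: ['cherry'] (min_width=6, slack=7)
Line 7: ['picture', 'milk'] (min_width=12, slack=1)
Line 8: ['stone', 'or'] (min_width=8, slack=5)
Line 9: ['bridge', 'bear'] (min_width=11, slack=2)
Line 10: ['oats'] (min_width=4, slack=9)

Answer: stone or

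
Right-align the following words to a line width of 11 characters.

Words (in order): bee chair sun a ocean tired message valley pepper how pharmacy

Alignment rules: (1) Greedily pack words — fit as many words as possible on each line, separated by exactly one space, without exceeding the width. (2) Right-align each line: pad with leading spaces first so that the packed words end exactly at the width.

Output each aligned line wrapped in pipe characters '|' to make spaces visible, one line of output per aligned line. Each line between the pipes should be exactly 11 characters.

Line 1: ['bee', 'chair'] (min_width=9, slack=2)
Line 2: ['sun', 'a', 'ocean'] (min_width=11, slack=0)
Line 3: ['tired'] (min_width=5, slack=6)
Line 4: ['message'] (min_width=7, slack=4)
Line 5: ['valley'] (min_width=6, slack=5)
Line 6: ['pepper', 'how'] (min_width=10, slack=1)
Line 7: ['pharmacy'] (min_width=8, slack=3)

Answer: |  bee chair|
|sun a ocean|
|      tired|
|    message|
|     valley|
| pepper how|
|   pharmacy|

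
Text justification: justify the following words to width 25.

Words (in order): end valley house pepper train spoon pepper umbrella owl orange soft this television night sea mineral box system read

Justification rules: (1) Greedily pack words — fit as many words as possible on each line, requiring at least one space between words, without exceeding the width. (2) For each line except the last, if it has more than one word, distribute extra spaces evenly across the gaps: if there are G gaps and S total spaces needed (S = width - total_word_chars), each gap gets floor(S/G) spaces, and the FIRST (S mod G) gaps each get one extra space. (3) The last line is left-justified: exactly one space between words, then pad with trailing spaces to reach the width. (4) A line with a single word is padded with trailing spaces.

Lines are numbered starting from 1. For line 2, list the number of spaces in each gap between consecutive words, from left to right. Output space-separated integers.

Answer: 5 4

Derivation:
Line 1: ['end', 'valley', 'house', 'pepper'] (min_width=23, slack=2)
Line 2: ['train', 'spoon', 'pepper'] (min_width=18, slack=7)
Line 3: ['umbrella', 'owl', 'orange', 'soft'] (min_width=24, slack=1)
Line 4: ['this', 'television', 'night', 'sea'] (min_width=25, slack=0)
Line 5: ['mineral', 'box', 'system', 'read'] (min_width=23, slack=2)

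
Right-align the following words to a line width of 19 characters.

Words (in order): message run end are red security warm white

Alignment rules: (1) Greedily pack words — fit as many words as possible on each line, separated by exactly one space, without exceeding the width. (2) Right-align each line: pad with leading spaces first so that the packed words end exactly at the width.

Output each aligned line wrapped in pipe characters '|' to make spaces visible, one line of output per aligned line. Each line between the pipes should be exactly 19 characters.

Answer: |message run end are|
|  red security warm|
|              white|

Derivation:
Line 1: ['message', 'run', 'end', 'are'] (min_width=19, slack=0)
Line 2: ['red', 'security', 'warm'] (min_width=17, slack=2)
Line 3: ['white'] (min_width=5, slack=14)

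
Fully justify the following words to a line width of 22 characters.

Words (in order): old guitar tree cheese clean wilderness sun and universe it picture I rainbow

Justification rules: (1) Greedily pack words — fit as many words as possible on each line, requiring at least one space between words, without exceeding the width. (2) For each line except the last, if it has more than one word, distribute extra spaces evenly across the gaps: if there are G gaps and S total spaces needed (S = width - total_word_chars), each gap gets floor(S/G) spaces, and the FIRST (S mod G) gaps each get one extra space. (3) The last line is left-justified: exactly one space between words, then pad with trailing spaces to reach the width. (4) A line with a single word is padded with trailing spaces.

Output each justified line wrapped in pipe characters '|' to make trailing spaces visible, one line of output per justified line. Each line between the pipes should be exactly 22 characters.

Answer: |old guitar tree cheese|
|clean  wilderness  sun|
|and     universe    it|
|picture I rainbow     |

Derivation:
Line 1: ['old', 'guitar', 'tree', 'cheese'] (min_width=22, slack=0)
Line 2: ['clean', 'wilderness', 'sun'] (min_width=20, slack=2)
Line 3: ['and', 'universe', 'it'] (min_width=15, slack=7)
Line 4: ['picture', 'I', 'rainbow'] (min_width=17, slack=5)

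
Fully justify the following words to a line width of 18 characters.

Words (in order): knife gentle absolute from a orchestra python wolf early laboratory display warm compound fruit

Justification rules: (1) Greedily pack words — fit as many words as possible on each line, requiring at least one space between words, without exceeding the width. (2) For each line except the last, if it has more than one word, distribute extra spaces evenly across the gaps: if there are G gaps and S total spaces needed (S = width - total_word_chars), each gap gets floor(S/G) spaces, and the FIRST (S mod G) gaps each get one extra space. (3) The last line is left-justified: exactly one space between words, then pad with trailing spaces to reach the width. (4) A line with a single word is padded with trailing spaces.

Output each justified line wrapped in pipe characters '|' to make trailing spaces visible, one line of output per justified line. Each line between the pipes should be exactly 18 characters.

Line 1: ['knife', 'gentle'] (min_width=12, slack=6)
Line 2: ['absolute', 'from', 'a'] (min_width=15, slack=3)
Line 3: ['orchestra', 'python'] (min_width=16, slack=2)
Line 4: ['wolf', 'early'] (min_width=10, slack=8)
Line 5: ['laboratory', 'display'] (min_width=18, slack=0)
Line 6: ['warm', 'compound'] (min_width=13, slack=5)
Line 7: ['fruit'] (min_width=5, slack=13)

Answer: |knife       gentle|
|absolute   from  a|
|orchestra   python|
|wolf         early|
|laboratory display|
|warm      compound|
|fruit             |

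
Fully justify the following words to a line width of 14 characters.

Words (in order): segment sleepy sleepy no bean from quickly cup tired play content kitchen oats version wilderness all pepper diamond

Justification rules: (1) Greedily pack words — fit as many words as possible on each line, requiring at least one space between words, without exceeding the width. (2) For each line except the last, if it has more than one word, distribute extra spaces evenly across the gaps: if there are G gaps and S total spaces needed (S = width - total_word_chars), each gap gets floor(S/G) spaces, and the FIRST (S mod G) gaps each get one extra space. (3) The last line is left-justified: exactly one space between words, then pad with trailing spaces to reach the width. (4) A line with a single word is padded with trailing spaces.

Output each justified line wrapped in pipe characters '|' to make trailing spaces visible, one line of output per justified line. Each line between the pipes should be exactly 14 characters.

Answer: |segment sleepy|
|sleepy no bean|
|from   quickly|
|cup tired play|
|content       |
|kitchen   oats|
|version       |
|wilderness all|
|pepper diamond|

Derivation:
Line 1: ['segment', 'sleepy'] (min_width=14, slack=0)
Line 2: ['sleepy', 'no', 'bean'] (min_width=14, slack=0)
Line 3: ['from', 'quickly'] (min_width=12, slack=2)
Line 4: ['cup', 'tired', 'play'] (min_width=14, slack=0)
Line 5: ['content'] (min_width=7, slack=7)
Line 6: ['kitchen', 'oats'] (min_width=12, slack=2)
Line 7: ['version'] (min_width=7, slack=7)
Line 8: ['wilderness', 'all'] (min_width=14, slack=0)
Line 9: ['pepper', 'diamond'] (min_width=14, slack=0)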